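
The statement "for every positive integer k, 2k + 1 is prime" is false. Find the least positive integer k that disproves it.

A counterexample is any positive integer k such that 2k + 1 is not prime; we check each in order.
k = 1: 2k + 1 = 3, prime.
k = 2: 2k + 1 = 5, prime.
k = 3: 2k + 1 = 7, prime.
k = 4: 2k + 1 = 9 = 3 × 3, composite.
So k = 4 is the smallest counterexample.

k = 4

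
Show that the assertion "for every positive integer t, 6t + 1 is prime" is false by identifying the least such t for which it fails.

For t = 1, 2, 3 the conclusion holds.
t = 4: 6t + 1 = 25 = 5 × 5, composite.

t = 4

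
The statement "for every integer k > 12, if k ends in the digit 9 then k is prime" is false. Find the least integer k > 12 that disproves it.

k = 39

A counterexample is any integer k > 12 such that k ends in the digit 9 but k is not prime; we check each in order.
k = 19: 19 ends in 9 and is prime.
k = 29: 29 ends in 9 and is prime.
k = 39: 39 ends in 9; 39 = 3 × 13, composite.
Thus k = 39 disproves the claim, and no smaller k works.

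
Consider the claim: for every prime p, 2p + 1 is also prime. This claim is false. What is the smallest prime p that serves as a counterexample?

We need the least prime p for which 2p + 1 is not prime.
For p = 2, 3, 5 the conclusion holds.
p = 7: 2p + 1 = 15 = 3 × 5, not prime.

p = 7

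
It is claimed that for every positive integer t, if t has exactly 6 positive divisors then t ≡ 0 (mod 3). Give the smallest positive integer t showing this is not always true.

Check each positive integer t in order until t has exactly 6 positive divisors but the claim fails.
For t = 12, 18 the conclusion holds.
t = 20: τ(20) = 6; 20 ≡ 2 (mod 3).
Thus t = 20 disproves the claim, and no smaller t works.

t = 20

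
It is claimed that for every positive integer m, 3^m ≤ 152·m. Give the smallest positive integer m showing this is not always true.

We need the least positive integer m for which 3^m > 152·m.
For m = 1, 2, 3, 4, 5, 6 the conclusion holds.
m = 7: 3^m = 2187 and 152·m = 1064, so 2187 > 1064.
Thus m = 7 disproves the claim, and no smaller m works.

m = 7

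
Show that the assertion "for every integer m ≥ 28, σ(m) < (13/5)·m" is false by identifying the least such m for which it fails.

A counterexample is any integer m ≥ 28 such that the claim fails; we check each in order.
For m = 28, 29, 30, 31, …, 57, 58, 59 the conclusion holds.
m = 60: σ(60) = 168; 168 ≥ 156.
Thus m = 60 disproves the claim, and no smaller m works.

m = 60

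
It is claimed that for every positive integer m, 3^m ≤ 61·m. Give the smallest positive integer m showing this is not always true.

m = 6

A counterexample is any positive integer m such that 3^m > 61·m; we check each in order.
For m = 1, 2, 3, 4, 5 the conclusion holds.
m = 6: 3^m = 729 and 61·m = 366, so 729 > 366.
Hence m = 6 is a counterexample.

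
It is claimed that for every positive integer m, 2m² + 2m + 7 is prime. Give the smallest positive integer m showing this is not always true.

m = 6

We need the least positive integer m for which 2m² + 2m + 7 is not prime.
m = 1: 2m² + 2m + 7 = 11, prime.
m = 2: 2m² + 2m + 7 = 19, prime.
m = 3: 2m² + 2m + 7 = 31, prime.
m = 4: 2m² + 2m + 7 = 47, prime.
m = 5: 2m² + 2m + 7 = 67, prime.
m = 6: 2m² + 2m + 7 = 91 = 7 × 13, composite.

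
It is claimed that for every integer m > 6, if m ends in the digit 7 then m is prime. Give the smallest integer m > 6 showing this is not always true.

We need the least integer m > 6 for which m ends in the digit 7 but m is not prime.
m = 7: 7 ends in 7 and is prime.
m = 17: 17 ends in 7 and is prime.
m = 27: 27 ends in 7; 27 = 3 × 9, composite.
So m = 27 is the smallest counterexample.

m = 27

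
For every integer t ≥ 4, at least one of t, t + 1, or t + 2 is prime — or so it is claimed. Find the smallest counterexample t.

Check each integer t ≥ 4 in order until t, t + 1, t + 2 are all composite.
For t = 4, 5, 6, 7 the conclusion holds.
t = 8: 8 = 2 × 4; 9 = 3 × 3; 10 = 2 × 5 — all composite.

t = 8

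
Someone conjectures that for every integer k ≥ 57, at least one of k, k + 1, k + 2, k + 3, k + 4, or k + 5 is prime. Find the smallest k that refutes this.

k = 90

For k = 57, 58, 59, 60, …, 87, 88, 89 the conclusion holds.
k = 90: 90 = 2 × 45; 91 = 7 × 13; 92 = 2 × 46; 93 = 3 × 31; 94 = 2 × 47; 95 = 5 × 19 — all composite.
Thus k = 90 disproves the claim, and no smaller k works.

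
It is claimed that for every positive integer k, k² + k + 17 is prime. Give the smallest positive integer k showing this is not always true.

k = 16

A counterexample is any positive integer k such that k² + k + 17 is not prime; we check each in order.
For k = 1, 2, 3, 4, …, 13, 14, 15 the conclusion holds.
k = 16: k² + k + 17 = 289 = 17 × 17, composite.
Thus k = 16 disproves the claim, and no smaller k works.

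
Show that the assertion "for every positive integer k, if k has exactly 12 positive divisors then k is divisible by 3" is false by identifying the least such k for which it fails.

k = 140

Check each positive integer k in order until k has exactly 12 positive divisors but k is not divisible by 3.
For k = 60, 72, 84, 90, 96, 108, 126, 132 the conclusion holds.
k = 140: τ(140) = 12; 140 mod 3 = 2.
Hence k = 140 is a counterexample.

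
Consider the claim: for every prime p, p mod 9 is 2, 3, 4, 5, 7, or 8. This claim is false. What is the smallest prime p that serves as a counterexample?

p = 19

Check each prime p in order until the claim fails.
The first 7 eligible values, up to p = 17, all satisfy the conclusion.
p = 19: 19 mod 9 = 1 — not in {2, 3, 4, 5, 7, 8}.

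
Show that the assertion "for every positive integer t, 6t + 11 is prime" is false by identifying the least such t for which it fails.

We need the least positive integer t for which 6t + 11 is not prime.
t = 1: 6t + 11 = 17, prime.
t = 2: 6t + 11 = 23, prime.
t = 3: 6t + 11 = 29, prime.
t = 4: 6t + 11 = 35 = 5 × 7, composite.

t = 4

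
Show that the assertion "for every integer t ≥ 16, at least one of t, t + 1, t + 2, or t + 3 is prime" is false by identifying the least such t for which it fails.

t = 24

We need the least integer t ≥ 16 for which t, t + 1, t + 2, t + 3 are all composite.
The first 8 eligible values, up to t = 23, all satisfy the conclusion.
t = 24: 24 = 2 × 12; 25 = 5 × 5; 26 = 2 × 13; 27 = 3 × 9 — all composite.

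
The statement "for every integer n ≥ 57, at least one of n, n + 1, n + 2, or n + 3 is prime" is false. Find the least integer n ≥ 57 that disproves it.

n = 62

A counterexample is any integer n ≥ 57 such that n, n + 1, n + 2, n + 3 are all composite; we check each in order.
For n = 57, 58, 59, 60, 61 the conclusion holds.
n = 62: 62 = 2 × 31; 63 = 3 × 21; 64 = 2 × 32; 65 = 5 × 13 — all composite.
So n = 62 is the smallest counterexample.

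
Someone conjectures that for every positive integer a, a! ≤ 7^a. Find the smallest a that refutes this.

The first 16 eligible values, up to a = 16, all satisfy the conclusion.
a = 17: a! = 355687428096000 and 7^a = 232630513987207, so 355687428096000 > 232630513987207.

a = 17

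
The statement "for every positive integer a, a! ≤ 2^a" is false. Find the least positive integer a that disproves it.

a = 4

For a = 1, 2, 3 the conclusion holds.
a = 4: a! = 24 and 2^a = 16, so 24 > 16.
Thus a = 4 disproves the claim, and no smaller a works.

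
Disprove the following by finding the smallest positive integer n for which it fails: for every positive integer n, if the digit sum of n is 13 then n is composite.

n = 67

Check each positive integer n in order until the digit sum of n is 13 but n is prime.
For n = 49, 58 the conclusion holds.
n = 67: digit sum 13; 67 is prime, not composite.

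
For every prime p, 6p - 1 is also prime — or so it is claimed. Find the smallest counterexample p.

p = 11

The first 4 eligible values, up to p = 7, all satisfy the conclusion.
p = 11: 6p - 1 = 65 = 5 × 13, not prime.
So p = 11 is the smallest counterexample.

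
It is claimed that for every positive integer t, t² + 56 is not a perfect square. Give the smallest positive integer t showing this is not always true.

Check each positive integer t in order until t² + 56 is a perfect square.
The first 4 eligible values, up to t = 4, all satisfy the conclusion.
t = 5: 5² + 56 = 81 = 9², a perfect square.
Hence t = 5 is a counterexample.

t = 5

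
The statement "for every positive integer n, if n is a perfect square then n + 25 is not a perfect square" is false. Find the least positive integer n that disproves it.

n = 144

Check each positive integer n in order until n is a perfect square but n + 25 is a perfect square.
The first 11 eligible values, up to n = 121, all satisfy the conclusion.
n = 144: 144 = 12² and 144 + 25 = 169 = 13².
Thus n = 144 disproves the claim, and no smaller n works.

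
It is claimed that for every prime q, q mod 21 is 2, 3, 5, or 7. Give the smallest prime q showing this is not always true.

q = 11

For q = 2, 3, 5, 7 the conclusion holds.
q = 11: 11 mod 21 = 11 — not in {2, 3, 5, 7}.
Thus q = 11 disproves the claim, and no smaller q works.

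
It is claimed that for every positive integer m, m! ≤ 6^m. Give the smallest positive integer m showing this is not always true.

We need the least positive integer m for which m! > 6^m.
For m = 1, 2, 3, 4, …, 11, 12, 13 the conclusion holds.
m = 14: m! = 87178291200 and 6^m = 78364164096, so 87178291200 > 78364164096.
So m = 14 is the smallest counterexample.

m = 14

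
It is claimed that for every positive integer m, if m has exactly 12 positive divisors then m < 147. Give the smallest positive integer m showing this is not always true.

m = 150

A counterexample is any positive integer m such that m has exactly 12 positive divisors but the claim fails; we check each in order.
For m = 60, 72, 84, 90, 96, 108, 126, 132, 140 the conclusion holds.
m = 150: τ(150) = 12; 150 ≥ 147.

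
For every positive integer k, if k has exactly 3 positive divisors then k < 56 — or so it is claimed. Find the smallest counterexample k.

A counterexample is any positive integer k such that k has exactly 3 positive divisors but the claim fails; we check each in order.
For k = 4, 9, 25, 49 the conclusion holds.
k = 121: τ(121) = 3; 121 ≥ 56.

k = 121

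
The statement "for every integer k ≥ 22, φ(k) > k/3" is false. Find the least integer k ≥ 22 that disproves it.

k = 22: φ(22) = 10 and 22/3 = 22/3, so φ(22) > 22/3.
k = 23: φ(23) = 22 and 23/3 = 23/3, so φ(23) > 23/3.
k = 24: φ(24) = 8 and 24/3 = 8, so φ(24) ≤ 24/3.
So k = 24 is the smallest counterexample.

k = 24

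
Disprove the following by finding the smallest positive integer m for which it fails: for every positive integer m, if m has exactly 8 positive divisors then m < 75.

The first 8 eligible values, up to m = 70, all satisfy the conclusion.
m = 78: τ(78) = 8; 78 ≥ 75.
So m = 78 is the smallest counterexample.

m = 78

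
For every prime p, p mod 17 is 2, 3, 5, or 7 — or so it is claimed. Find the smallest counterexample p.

p = 11

A counterexample is any prime p such that the claim fails; we check each in order.
p = 2: 2 mod 17 = 2.
p = 3: 3 mod 17 = 3.
p = 5: 5 mod 17 = 5.
p = 7: 7 mod 17 = 7.
p = 11: 11 mod 17 = 11 — not in {2, 3, 5, 7}.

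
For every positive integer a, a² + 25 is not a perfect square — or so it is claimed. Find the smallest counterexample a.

We need the least positive integer a for which a² + 25 is a perfect square.
For a = 1, 2, 3, 4, …, 9, 10, 11 the conclusion holds.
a = 12: 12² + 25 = 169 = 13², a perfect square.

a = 12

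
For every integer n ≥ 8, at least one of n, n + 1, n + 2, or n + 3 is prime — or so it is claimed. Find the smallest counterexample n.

Check each integer n ≥ 8 in order until n, n + 1, n + 2, n + 3 are all composite.
For n = 8, 9, 10, 11, …, 21, 22, 23 the conclusion holds.
n = 24: 24 = 2 × 12; 25 = 5 × 5; 26 = 2 × 13; 27 = 3 × 9 — all composite.
Hence n = 24 is a counterexample.

n = 24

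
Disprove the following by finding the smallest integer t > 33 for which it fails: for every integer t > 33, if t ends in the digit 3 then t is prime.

t = 63

For t = 43, 53 the conclusion holds.
t = 63: 63 ends in 3; 63 = 3 × 21, composite.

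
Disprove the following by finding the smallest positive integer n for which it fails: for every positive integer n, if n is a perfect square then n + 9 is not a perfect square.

n = 16

A counterexample is any positive integer n such that n is a perfect square but n + 9 is a perfect square; we check each in order.
For n = 1, 4, 9 the conclusion holds.
n = 16: 16 = 4² and 16 + 9 = 25 = 5².
Thus n = 16 disproves the claim, and no smaller n works.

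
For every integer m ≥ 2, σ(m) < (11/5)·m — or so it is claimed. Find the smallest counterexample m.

m = 12

We need the least integer m ≥ 2 for which the claim fails.
For m = 2, 3, 4, 5, 6, 7, 8, 9, 10, 11 the conclusion holds.
m = 12: σ(12) = 28; 28 ≥ 132/5.
Hence m = 12 is a counterexample.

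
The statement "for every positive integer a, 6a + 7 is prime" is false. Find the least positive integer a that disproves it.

A counterexample is any positive integer a such that 6a + 7 is not prime; we check each in order.
For a = 1, 2 the conclusion holds.
a = 3: 6a + 7 = 25 = 5 × 5, composite.
Hence a = 3 is a counterexample.

a = 3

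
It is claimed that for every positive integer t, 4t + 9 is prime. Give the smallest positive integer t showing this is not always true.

t = 3

Check each positive integer t in order until 4t + 9 is not prime.
t = 1: 4t + 9 = 13, prime.
t = 2: 4t + 9 = 17, prime.
t = 3: 4t + 9 = 21 = 3 × 7, composite.
So t = 3 is the smallest counterexample.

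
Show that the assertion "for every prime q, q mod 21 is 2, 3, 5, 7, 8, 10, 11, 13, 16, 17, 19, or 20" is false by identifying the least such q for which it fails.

q = 43

We need the least prime q for which the claim fails.
The first 13 eligible values, up to q = 41, all satisfy the conclusion.
q = 43: 43 mod 21 = 1 — not in {2, 3, 5, 7, 8, 10, 11, 13, 16, 17, 19, 20}.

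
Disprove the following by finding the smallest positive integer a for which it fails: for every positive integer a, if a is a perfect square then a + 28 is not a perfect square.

a = 36

We need the least positive integer a for which a is a perfect square but a + 28 is a perfect square.
The first 5 eligible values, up to a = 25, all satisfy the conclusion.
a = 36: 36 = 6² and 36 + 28 = 64 = 8².
Hence a = 36 is a counterexample.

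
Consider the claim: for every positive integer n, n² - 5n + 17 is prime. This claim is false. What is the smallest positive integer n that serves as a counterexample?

A counterexample is any positive integer n such that n² - 5n + 17 is not prime; we check each in order.
For n = 1, 2, 3, 4, …, 10, 11, 12 the conclusion holds.
n = 13: n² - 5n + 17 = 121 = 11 × 11, composite.
Hence n = 13 is a counterexample.

n = 13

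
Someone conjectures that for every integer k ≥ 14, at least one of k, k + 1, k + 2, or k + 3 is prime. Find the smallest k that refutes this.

For k = 14, 15, 16, 17, 18, 19, 20, 21, 22, 23 the conclusion holds.
k = 24: 24 = 2 × 12; 25 = 5 × 5; 26 = 2 × 13; 27 = 3 × 9 — all composite.
So k = 24 is the smallest counterexample.

k = 24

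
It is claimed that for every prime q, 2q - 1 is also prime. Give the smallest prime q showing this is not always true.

q = 5

q = 2: 2q - 1 = 3, prime.
q = 3: 2q - 1 = 5, prime.
q = 5: 2q - 1 = 9 = 3 × 3, not prime.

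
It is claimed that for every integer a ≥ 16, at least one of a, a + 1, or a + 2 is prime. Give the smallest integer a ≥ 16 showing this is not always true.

a = 20

A counterexample is any integer a ≥ 16 such that a, a + 1, a + 2 are all composite; we check each in order.
a = 16: 17 is prime.
a = 17: 17 is prime.
a = 18: 19 is prime.
a = 19: 19 is prime.
a = 20: 20 = 2 × 10; 21 = 3 × 7; 22 = 2 × 11 — all composite.
So a = 20 is the smallest counterexample.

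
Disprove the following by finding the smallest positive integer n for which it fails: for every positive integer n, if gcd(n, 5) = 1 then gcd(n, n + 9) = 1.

n = 3

For n = 1, 2 the conclusion holds.
n = 3: gcd(3, 12) = 3.
So n = 3 is the smallest counterexample.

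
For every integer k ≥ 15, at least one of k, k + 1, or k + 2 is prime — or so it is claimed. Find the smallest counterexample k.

k = 20

The first 5 eligible values, up to k = 19, all satisfy the conclusion.
k = 20: 20 = 2 × 10; 21 = 3 × 7; 22 = 2 × 11 — all composite.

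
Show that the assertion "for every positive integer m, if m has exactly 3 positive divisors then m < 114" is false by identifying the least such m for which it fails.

Check each positive integer m in order until m has exactly 3 positive divisors but the claim fails.
For m = 4, 9, 25, 49 the conclusion holds.
m = 121: τ(121) = 3; 121 ≥ 114.

m = 121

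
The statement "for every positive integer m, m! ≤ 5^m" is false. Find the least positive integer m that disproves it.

m = 12

The first 11 eligible values, up to m = 11, all satisfy the conclusion.
m = 12: m! = 479001600 and 5^m = 244140625, so 479001600 > 244140625.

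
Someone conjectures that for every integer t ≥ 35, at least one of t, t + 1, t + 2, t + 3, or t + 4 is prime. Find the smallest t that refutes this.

t = 48

For t = 35, 36, 37, 38, …, 45, 46, 47 the conclusion holds.
t = 48: 48 = 2 × 24; 49 = 7 × 7; 50 = 2 × 25; 51 = 3 × 17; 52 = 2 × 26 — all composite.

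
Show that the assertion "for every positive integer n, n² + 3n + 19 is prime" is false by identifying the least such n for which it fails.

We need the least positive integer n for which n² + 3n + 19 is not prime.
The first 14 eligible values, up to n = 14, all satisfy the conclusion.
n = 15: n² + 3n + 19 = 289 = 17 × 17, composite.
So n = 15 is the smallest counterexample.

n = 15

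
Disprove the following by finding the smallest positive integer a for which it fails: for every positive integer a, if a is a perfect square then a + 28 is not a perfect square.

We need the least positive integer a for which a is a perfect square but a + 28 is a perfect square.
a = 1: 1 + 28 = 29, not a perfect square.
a = 4: 4 + 28 = 32, not a perfect square.
a = 9: 9 + 28 = 37, not a perfect square.
a = 16: 16 + 28 = 44, not a perfect square.
a = 25: 25 + 28 = 53, not a perfect square.
a = 36: 36 = 6² and 36 + 28 = 64 = 8².
So a = 36 is the smallest counterexample.

a = 36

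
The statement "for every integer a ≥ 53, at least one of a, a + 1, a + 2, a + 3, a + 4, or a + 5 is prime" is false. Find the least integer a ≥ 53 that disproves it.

a = 90

A counterexample is any integer a ≥ 53 such that a, a + 1, a + 2, a + 3, a + 4, a + 5 are all composite; we check each in order.
The first 37 eligible values, up to a = 89, all satisfy the conclusion.
a = 90: 90 = 2 × 45; 91 = 7 × 13; 92 = 2 × 46; 93 = 3 × 31; 94 = 2 × 47; 95 = 5 × 19 — all composite.
Hence a = 90 is a counterexample.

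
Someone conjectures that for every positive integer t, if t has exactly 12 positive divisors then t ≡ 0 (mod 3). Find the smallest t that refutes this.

t = 140

Check each positive integer t in order until t has exactly 12 positive divisors but the claim fails.
t = 60: τ(60) = 12; 60 ≡ 0 (mod 3).
t = 72: τ(72) = 12; 72 ≡ 0 (mod 3).
t = 84: τ(84) = 12; 84 ≡ 0 (mod 3).
t = 90: τ(90) = 12; 90 ≡ 0 (mod 3).
t = 96: τ(96) = 12; 96 ≡ 0 (mod 3).
t = 108: τ(108) = 12; 108 ≡ 0 (mod 3).
t = 126: τ(126) = 12; 126 ≡ 0 (mod 3).
t = 132: τ(132) = 12; 132 ≡ 0 (mod 3).
t = 140: τ(140) = 12; 140 ≡ 2 (mod 3).
Thus t = 140 disproves the claim, and no smaller t works.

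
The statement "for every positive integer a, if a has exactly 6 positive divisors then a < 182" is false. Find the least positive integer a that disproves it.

Check each positive integer a in order until a has exactly 6 positive divisors but the claim fails.
The first 26 eligible values, up to a = 175, all satisfy the conclusion.
a = 188: τ(188) = 6; 188 ≥ 182.
Hence a = 188 is a counterexample.

a = 188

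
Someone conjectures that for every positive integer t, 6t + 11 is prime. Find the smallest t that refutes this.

Check each positive integer t in order until 6t + 11 is not prime.
For t = 1, 2, 3 the conclusion holds.
t = 4: 6t + 11 = 35 = 5 × 7, composite.

t = 4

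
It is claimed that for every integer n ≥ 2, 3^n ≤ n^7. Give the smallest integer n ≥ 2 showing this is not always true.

Check each integer n ≥ 2 in order until 3^n > n^7.
For n = 2, 3, 4, 5, …, 16, 17, 18 the conclusion holds.
n = 19: 3^n = 1162261467 and n^7 = 893871739, so 1162261467 > 893871739.
Thus n = 19 disproves the claim, and no smaller n works.

n = 19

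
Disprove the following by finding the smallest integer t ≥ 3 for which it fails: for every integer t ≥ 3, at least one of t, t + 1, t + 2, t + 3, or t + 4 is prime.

t = 24

For t = 3, 4, 5, 6, …, 21, 22, 23 the conclusion holds.
t = 24: 24 = 2 × 12; 25 = 5 × 5; 26 = 2 × 13; 27 = 3 × 9; 28 = 2 × 14 — all composite.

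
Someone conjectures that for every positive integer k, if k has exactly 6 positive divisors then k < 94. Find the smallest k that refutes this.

Check each positive integer k in order until k has exactly 6 positive divisors but the claim fails.
For k = 12, 18, 20, 28, …, 75, 76, 92 the conclusion holds.
k = 98: τ(98) = 6; 98 ≥ 94.
So k = 98 is the smallest counterexample.

k = 98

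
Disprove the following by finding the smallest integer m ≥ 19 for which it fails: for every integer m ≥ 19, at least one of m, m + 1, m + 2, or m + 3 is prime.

Check each integer m ≥ 19 in order until m, m + 1, m + 2, m + 3 are all composite.
For m = 19, 20, 21, 22, 23 the conclusion holds.
m = 24: 24 = 2 × 12; 25 = 5 × 5; 26 = 2 × 13; 27 = 3 × 9 — all composite.
Hence m = 24 is a counterexample.

m = 24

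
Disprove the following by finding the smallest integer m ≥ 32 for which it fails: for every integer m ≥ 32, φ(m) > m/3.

m = 36

Check each integer m ≥ 32 in order until the claim fails.
For m = 32, 33, 34, 35 the conclusion holds.
m = 36: φ(36) = 12 and 36/3 = 12, so φ(36) ≤ 36/3.
So m = 36 is the smallest counterexample.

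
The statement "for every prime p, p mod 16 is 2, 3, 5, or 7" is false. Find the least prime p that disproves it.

p = 11

A counterexample is any prime p such that the claim fails; we check each in order.
For p = 2, 3, 5, 7 the conclusion holds.
p = 11: 11 mod 16 = 11 — not in {2, 3, 5, 7}.
Thus p = 11 disproves the claim, and no smaller p works.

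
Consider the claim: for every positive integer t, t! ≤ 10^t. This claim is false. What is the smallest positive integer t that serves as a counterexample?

For t = 1, 2, 3, 4, …, 22, 23, 24 the conclusion holds.
t = 25: t! = 15511210043330985984000000 and 10^t = 10000000000000000000000000, so 15511210043330985984000000 > 10000000000000000000000000.
Hence t = 25 is a counterexample.

t = 25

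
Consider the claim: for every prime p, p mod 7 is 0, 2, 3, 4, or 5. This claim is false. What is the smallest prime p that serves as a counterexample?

p = 13

We need the least prime p for which the claim fails.
For p = 2, 3, 5, 7, 11 the conclusion holds.
p = 13: 13 mod 7 = 6 — not in {0, 2, 3, 4, 5}.
Hence p = 13 is a counterexample.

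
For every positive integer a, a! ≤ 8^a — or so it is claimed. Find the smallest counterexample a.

a = 20

A counterexample is any positive integer a such that a! > 8^a; we check each in order.
For a = 1, 2, 3, 4, …, 17, 18, 19 the conclusion holds.
a = 20: a! = 2432902008176640000 and 8^a = 1152921504606846976, so 2432902008176640000 > 1152921504606846976.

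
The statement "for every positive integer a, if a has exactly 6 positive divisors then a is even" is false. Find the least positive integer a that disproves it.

a = 12: divisors of 12: 1, 2, 3, 4, 6, 12; 12 is even.
a = 18: divisors of 18: 1, 2, 3, 6, 9, 18; 18 is even.
a = 20: divisors of 20: 1, 2, 4, 5, 10, 20; 20 is even.
a = 28: divisors of 28: 1, 2, 4, 7, 14, 28; 28 is even.
a = 32: divisors of 32: 1, 2, 4, 8, 16, 32; 32 is even.
a = 44: divisors of 44: 1, 2, 4, 11, 22, 44; 44 is even.
a = 45: divisors of 45: 1, 3, 5, 9, 15, 45; 45 is odd.

a = 45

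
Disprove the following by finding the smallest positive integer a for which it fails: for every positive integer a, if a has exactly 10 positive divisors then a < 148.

a = 162

We need the least positive integer a for which a has exactly 10 positive divisors but the claim fails.
a = 48: τ(48) = 10; 48 < 148.
a = 80: τ(80) = 10; 80 < 148.
a = 112: τ(112) = 10; 112 < 148.
a = 162: τ(162) = 10; 162 ≥ 148.
Thus a = 162 disproves the claim, and no smaller a works.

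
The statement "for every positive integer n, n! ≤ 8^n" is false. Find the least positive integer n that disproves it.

n = 20

For n = 1, 2, 3, 4, …, 17, 18, 19 the conclusion holds.
n = 20: n! = 2432902008176640000 and 8^n = 1152921504606846976, so 2432902008176640000 > 1152921504606846976.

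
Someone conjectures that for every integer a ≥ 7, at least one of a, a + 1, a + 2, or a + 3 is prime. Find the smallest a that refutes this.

a = 24

A counterexample is any integer a ≥ 7 such that a, a + 1, a + 2, a + 3 are all composite; we check each in order.
The first 17 eligible values, up to a = 23, all satisfy the conclusion.
a = 24: 24 = 2 × 12; 25 = 5 × 5; 26 = 2 × 13; 27 = 3 × 9 — all composite.
Thus a = 24 disproves the claim, and no smaller a works.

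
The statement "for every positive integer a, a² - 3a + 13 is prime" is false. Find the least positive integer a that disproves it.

Check each positive integer a in order until a² - 3a + 13 is not prime.
For a = 1, 2, 3, 4, …, 9, 10, 11 the conclusion holds.
a = 12: a² - 3a + 13 = 121 = 11 × 11, composite.
Hence a = 12 is a counterexample.

a = 12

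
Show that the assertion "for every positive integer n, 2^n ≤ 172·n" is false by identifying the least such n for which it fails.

Check each positive integer n in order until 2^n > 172·n.
The first 10 eligible values, up to n = 10, all satisfy the conclusion.
n = 11: 2^n = 2048 and 172·n = 1892, so 2048 > 1892.
Hence n = 11 is a counterexample.

n = 11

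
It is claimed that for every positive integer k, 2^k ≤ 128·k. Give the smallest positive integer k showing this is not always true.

We need the least positive integer k for which 2^k > 128·k.
For k = 1, 2, 3, 4, 5, 6, 7, 8, 9, 10 the conclusion holds.
k = 11: 2^k = 2048 and 128·k = 1408, so 2048 > 1408.

k = 11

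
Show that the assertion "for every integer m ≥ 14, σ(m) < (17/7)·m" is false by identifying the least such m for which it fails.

m = 24

We need the least integer m ≥ 14 for which the claim fails.
For m = 14, 15, 16, 17, 18, 19, 20, 21, 22, 23 the conclusion holds.
m = 24: σ(24) = 60; 60 ≥ 408/7.
Hence m = 24 is a counterexample.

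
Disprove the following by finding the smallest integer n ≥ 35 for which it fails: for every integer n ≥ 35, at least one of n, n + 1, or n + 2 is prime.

n = 35: 37 is prime.
n = 36: 37 is prime.
n = 37: 37 is prime.
n = 38: 38 = 2 × 19; 39 = 3 × 13; 40 = 2 × 20 — all composite.
Hence n = 38 is a counterexample.

n = 38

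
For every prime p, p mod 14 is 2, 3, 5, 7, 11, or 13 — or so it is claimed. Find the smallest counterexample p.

Check each prime p in order until the claim fails.
For p = 2, 3, 5, 7, 11, 13, 17, 19 the conclusion holds.
p = 23: 23 mod 14 = 9 — not in {2, 3, 5, 7, 11, 13}.
Thus p = 23 disproves the claim, and no smaller p works.

p = 23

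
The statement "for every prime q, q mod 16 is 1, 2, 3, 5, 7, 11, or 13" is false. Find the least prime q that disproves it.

We need the least prime q for which the claim fails.
The first 10 eligible values, up to q = 29, all satisfy the conclusion.
q = 31: 31 mod 16 = 15 — not in {1, 2, 3, 5, 7, 11, 13}.

q = 31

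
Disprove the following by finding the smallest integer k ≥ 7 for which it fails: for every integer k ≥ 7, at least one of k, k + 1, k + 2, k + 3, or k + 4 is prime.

k = 24

We need the least integer k ≥ 7 for which k, k + 1, k + 2, k + 3, k + 4 are all composite.
For k = 7, 8, 9, 10, …, 21, 22, 23 the conclusion holds.
k = 24: 24 = 2 × 12; 25 = 5 × 5; 26 = 2 × 13; 27 = 3 × 9; 28 = 2 × 14 — all composite.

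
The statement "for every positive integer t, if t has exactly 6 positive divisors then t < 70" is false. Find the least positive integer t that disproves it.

t = 75

We need the least positive integer t for which t has exactly 6 positive divisors but the claim fails.
For t = 12, 18, 20, 28, …, 52, 63, 68 the conclusion holds.
t = 75: τ(75) = 6; 75 ≥ 70.
So t = 75 is the smallest counterexample.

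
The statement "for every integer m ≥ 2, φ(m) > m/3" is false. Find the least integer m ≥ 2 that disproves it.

Check each integer m ≥ 2 in order until the claim fails.
For m = 2, 3, 4, 5 the conclusion holds.
m = 6: φ(6) = 2 and 6/3 = 2, so φ(6) ≤ 6/3.

m = 6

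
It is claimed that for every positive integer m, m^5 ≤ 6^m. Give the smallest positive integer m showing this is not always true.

m = 1: m^5 = 1 and 6^m = 6, so 1 ≤ 6.
m = 2: m^5 = 32 and 6^m = 36, so 32 ≤ 36.
m = 3: m^5 = 243 and 6^m = 216, so 243 > 216.
So m = 3 is the smallest counterexample.

m = 3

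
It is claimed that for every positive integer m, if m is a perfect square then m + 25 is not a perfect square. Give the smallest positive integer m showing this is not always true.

m = 144

Check each positive integer m in order until m is a perfect square but m + 25 is a perfect square.
The first 11 eligible values, up to m = 121, all satisfy the conclusion.
m = 144: 144 = 12² and 144 + 25 = 169 = 13².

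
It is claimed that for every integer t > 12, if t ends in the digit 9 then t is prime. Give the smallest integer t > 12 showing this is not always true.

t = 39

We need the least integer t > 12 for which t ends in the digit 9 but t is not prime.
t = 19: 19 ends in 9 and is prime.
t = 29: 29 ends in 9 and is prime.
t = 39: 39 ends in 9; 39 = 3 × 13, composite.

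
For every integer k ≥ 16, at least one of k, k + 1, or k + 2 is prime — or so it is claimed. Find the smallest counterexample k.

k = 20

We need the least integer k ≥ 16 for which k, k + 1, k + 2 are all composite.
k = 16: 17 is prime.
k = 17: 17 is prime.
k = 18: 19 is prime.
k = 19: 19 is prime.
k = 20: 20 = 2 × 10; 21 = 3 × 7; 22 = 2 × 11 — all composite.
So k = 20 is the smallest counterexample.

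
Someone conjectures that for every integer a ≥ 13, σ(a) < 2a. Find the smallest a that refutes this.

a = 18

A counterexample is any integer a ≥ 13 such that the claim fails; we check each in order.
For a = 13, 14, 15, 16, 17 the conclusion holds.
a = 18: σ(18) = 39; 39 ≥ 36.
Hence a = 18 is a counterexample.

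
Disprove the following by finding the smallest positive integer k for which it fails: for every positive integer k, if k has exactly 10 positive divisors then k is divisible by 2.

We need the least positive integer k for which k has exactly 10 positive divisors but k is not divisible by 2.
For k = 48, 80, 112, 162, 176, 208, 272, 304, 368 the conclusion holds.
k = 405: τ(405) = 10; 405 mod 2 = 1.

k = 405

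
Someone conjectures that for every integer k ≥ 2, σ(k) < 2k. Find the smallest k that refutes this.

Check each integer k ≥ 2 in order until the claim fails.
k = 2: σ(2) = 3; 3 < 4.
k = 3: σ(3) = 4; 4 < 6.
k = 4: σ(4) = 7; 7 < 8.
k = 5: σ(5) = 6; 6 < 10.
k = 6: σ(6) = 12; 12 ≥ 12.

k = 6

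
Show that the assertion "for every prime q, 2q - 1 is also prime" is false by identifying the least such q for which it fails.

For q = 2, 3 the conclusion holds.
q = 5: 2q - 1 = 9 = 3 × 3, not prime.
Hence q = 5 is a counterexample.

q = 5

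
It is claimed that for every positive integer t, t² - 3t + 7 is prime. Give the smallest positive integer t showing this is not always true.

The first 5 eligible values, up to t = 5, all satisfy the conclusion.
t = 6: t² - 3t + 7 = 25 = 5 × 5, composite.

t = 6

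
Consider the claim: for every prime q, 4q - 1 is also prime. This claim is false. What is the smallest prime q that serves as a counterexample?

q = 2: 4q - 1 = 7, prime.
q = 3: 4q - 1 = 11, prime.
q = 5: 4q - 1 = 19, prime.
q = 7: 4q - 1 = 27 = 3 × 9, not prime.

q = 7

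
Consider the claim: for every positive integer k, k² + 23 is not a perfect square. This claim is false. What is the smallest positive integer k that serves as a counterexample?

Check each positive integer k in order until k² + 23 is a perfect square.
For k = 1, 2, 3, 4, 5, 6, 7, 8, 9, 10 the conclusion holds.
k = 11: 11² + 23 = 144 = 12², a perfect square.

k = 11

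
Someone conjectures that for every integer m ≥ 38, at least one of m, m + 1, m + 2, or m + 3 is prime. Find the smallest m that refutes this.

m = 48

Check each integer m ≥ 38 in order until m, m + 1, m + 2, m + 3 are all composite.
For m = 38, 39, 40, 41, 42, 43, 44, 45, 46, 47 the conclusion holds.
m = 48: 48 = 2 × 24; 49 = 7 × 7; 50 = 2 × 25; 51 = 3 × 17 — all composite.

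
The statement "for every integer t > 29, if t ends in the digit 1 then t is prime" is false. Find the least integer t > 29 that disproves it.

t = 31: 31 ends in 1 and is prime.
t = 41: 41 ends in 1 and is prime.
t = 51: 51 ends in 1; 51 = 3 × 17, composite.

t = 51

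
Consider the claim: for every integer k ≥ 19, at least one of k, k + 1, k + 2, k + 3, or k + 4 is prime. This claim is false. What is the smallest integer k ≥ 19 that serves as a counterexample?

Check each integer k ≥ 19 in order until k, k + 1, k + 2, k + 3, k + 4 are all composite.
For k = 19, 20, 21, 22, 23 the conclusion holds.
k = 24: 24 = 2 × 12; 25 = 5 × 5; 26 = 2 × 13; 27 = 3 × 9; 28 = 2 × 14 — all composite.
Hence k = 24 is a counterexample.

k = 24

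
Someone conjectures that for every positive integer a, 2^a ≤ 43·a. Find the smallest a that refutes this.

We need the least positive integer a for which 2^a > 43·a.
a = 1: 2^a = 2 and 43·a = 43, so 2 ≤ 43.
a = 2: 2^a = 4 and 43·a = 86, so 4 ≤ 86.
a = 3: 2^a = 8 and 43·a = 129, so 8 ≤ 129.
a = 4: 2^a = 16 and 43·a = 172, so 16 ≤ 172.
a = 5: 2^a = 32 and 43·a = 215, so 32 ≤ 215.
a = 6: 2^a = 64 and 43·a = 258, so 64 ≤ 258.
a = 7: 2^a = 128 and 43·a = 301, so 128 ≤ 301.
a = 8: 2^a = 256 and 43·a = 344, so 256 ≤ 344.
a = 9: 2^a = 512 and 43·a = 387, so 512 > 387.
So a = 9 is the smallest counterexample.

a = 9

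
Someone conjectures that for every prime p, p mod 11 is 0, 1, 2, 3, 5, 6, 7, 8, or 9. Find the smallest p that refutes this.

For p = 2, 3, 5, 7, …, 23, 29, 31 the conclusion holds.
p = 37: 37 mod 11 = 4 — not in {0, 1, 2, 3, 5, 6, 7, 8, 9}.

p = 37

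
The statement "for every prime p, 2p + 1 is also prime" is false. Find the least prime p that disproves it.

p = 7

For p = 2, 3, 5 the conclusion holds.
p = 7: 2p + 1 = 15 = 3 × 5, not prime.
So p = 7 is the smallest counterexample.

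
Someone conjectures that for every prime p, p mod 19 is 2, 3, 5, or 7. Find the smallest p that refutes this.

We need the least prime p for which the claim fails.
For p = 2, 3, 5, 7 the conclusion holds.
p = 11: 11 mod 19 = 11 — not in {2, 3, 5, 7}.

p = 11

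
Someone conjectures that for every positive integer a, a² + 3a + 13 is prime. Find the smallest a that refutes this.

Check each positive integer a in order until a² + 3a + 13 is not prime.
a = 1: a² + 3a + 13 = 17, prime.
a = 2: a² + 3a + 13 = 23, prime.
a = 3: a² + 3a + 13 = 31, prime.
a = 4: a² + 3a + 13 = 41, prime.
a = 5: a² + 3a + 13 = 53, prime.
a = 6: a² + 3a + 13 = 67, prime.
a = 7: a² + 3a + 13 = 83, prime.
a = 8: a² + 3a + 13 = 101, prime.
a = 9: a² + 3a + 13 = 121 = 11 × 11, composite.

a = 9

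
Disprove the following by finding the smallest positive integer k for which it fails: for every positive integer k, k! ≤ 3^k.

k = 7

We need the least positive integer k for which k! > 3^k.
The first 6 eligible values, up to k = 6, all satisfy the conclusion.
k = 7: k! = 5040 and 3^k = 2187, so 5040 > 2187.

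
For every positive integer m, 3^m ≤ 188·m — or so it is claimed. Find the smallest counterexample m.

m = 7

A counterexample is any positive integer m such that 3^m > 188·m; we check each in order.
The first 6 eligible values, up to m = 6, all satisfy the conclusion.
m = 7: 3^m = 2187 and 188·m = 1316, so 2187 > 1316.
Hence m = 7 is a counterexample.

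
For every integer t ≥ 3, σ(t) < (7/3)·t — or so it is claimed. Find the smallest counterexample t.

t = 12

We need the least integer t ≥ 3 for which the claim fails.
For t = 3, 4, 5, 6, 7, 8, 9, 10, 11 the conclusion holds.
t = 12: σ(12) = 28; 28 ≥ 28.
Thus t = 12 disproves the claim, and no smaller t works.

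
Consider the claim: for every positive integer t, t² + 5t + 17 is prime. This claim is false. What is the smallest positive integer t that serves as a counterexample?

We need the least positive integer t for which t² + 5t + 17 is not prime.
The first 7 eligible values, up to t = 7, all satisfy the conclusion.
t = 8: t² + 5t + 17 = 121 = 11 × 11, composite.
Thus t = 8 disproves the claim, and no smaller t works.

t = 8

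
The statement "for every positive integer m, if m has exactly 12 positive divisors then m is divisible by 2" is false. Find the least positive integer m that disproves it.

For m = 60, 72, 84, 90, …, 294, 306, 308 the conclusion holds.
m = 315: τ(315) = 12; 315 mod 2 = 1.

m = 315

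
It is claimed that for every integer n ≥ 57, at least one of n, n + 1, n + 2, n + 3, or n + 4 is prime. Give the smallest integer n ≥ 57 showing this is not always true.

n = 62

We need the least integer n ≥ 57 for which n, n + 1, n + 2, n + 3, n + 4 are all composite.
For n = 57, 58, 59, 60, 61 the conclusion holds.
n = 62: 62 = 2 × 31; 63 = 3 × 21; 64 = 2 × 32; 65 = 5 × 13; 66 = 2 × 33 — all composite.
Thus n = 62 disproves the claim, and no smaller n works.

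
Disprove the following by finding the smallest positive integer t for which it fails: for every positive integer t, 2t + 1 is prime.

t = 4

We need the least positive integer t for which 2t + 1 is not prime.
t = 1: 2t + 1 = 3, prime.
t = 2: 2t + 1 = 5, prime.
t = 3: 2t + 1 = 7, prime.
t = 4: 2t + 1 = 9 = 3 × 3, composite.
So t = 4 is the smallest counterexample.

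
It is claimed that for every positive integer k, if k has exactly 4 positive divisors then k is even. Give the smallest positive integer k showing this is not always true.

The first 4 eligible values, up to k = 14, all satisfy the conclusion.
k = 15: divisors of 15: 1, 3, 5, 15; 15 is odd.
So k = 15 is the smallest counterexample.

k = 15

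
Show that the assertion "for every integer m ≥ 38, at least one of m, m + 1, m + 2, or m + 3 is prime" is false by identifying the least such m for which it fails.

m = 48

A counterexample is any integer m ≥ 38 such that m, m + 1, m + 2, m + 3 are all composite; we check each in order.
For m = 38, 39, 40, 41, 42, 43, 44, 45, 46, 47 the conclusion holds.
m = 48: 48 = 2 × 24; 49 = 7 × 7; 50 = 2 × 25; 51 = 3 × 17 — all composite.
So m = 48 is the smallest counterexample.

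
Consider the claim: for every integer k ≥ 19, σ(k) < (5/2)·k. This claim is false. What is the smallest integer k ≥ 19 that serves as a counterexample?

k = 24

For k = 19, 20, 21, 22, 23 the conclusion holds.
k = 24: σ(24) = 60; 60 ≥ 60.
Thus k = 24 disproves the claim, and no smaller k works.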